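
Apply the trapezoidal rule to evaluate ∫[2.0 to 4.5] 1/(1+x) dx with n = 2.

f(x) = 1/(1+x)
a = 2.0, b = 4.5, n = 2
h = (b - a)/n = 1.250000

Trapezoidal rule: (h/2)[f(x₀) + 2f(x₁) + 2f(x₂) + ... + f(xₙ)]

x_0 = 2.0000, f(x_0) = 0.333333, coefficient = 1
x_1 = 3.2500, f(x_1) = 0.235294, coefficient = 2
x_2 = 4.5000, f(x_2) = 0.181818, coefficient = 1

I ≈ (1.250000/2) × 0.985740 = 0.616087
Exact value: 0.606136
Error: 0.009952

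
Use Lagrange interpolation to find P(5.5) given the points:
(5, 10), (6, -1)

Lagrange interpolation formula:
P(x) = Σ yᵢ × Lᵢ(x)
where Lᵢ(x) = Π_{j≠i} (x - xⱼ)/(xᵢ - xⱼ)

L_0(5.5) = (5.5 - 6)/(5 - 6) = 0.500000
L_1(5.5) = (5.5 - 5)/(6 - 5) = 0.500000

P(5.5) = 10×L_0(5.5) + (-1)×L_1(5.5)
P(5.5) = 4.500000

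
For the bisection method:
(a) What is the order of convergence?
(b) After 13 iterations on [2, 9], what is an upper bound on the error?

(a) Bisection has linear (order 1) convergence; the error is halved each step.

(b) Error bound = (b-a)/2^n = (9 - 2)/2^{13}
    = 7/2^{13}

(a) 1 (linear); (b) error ≤ 8.54e-04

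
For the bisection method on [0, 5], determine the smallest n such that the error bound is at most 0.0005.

We need (b-a)/2^n ≤ 0.0005
(5 - 0)/2^n ≤ 0.0005
5/2^n ≤ 0.0005
2^n ≥ 10000
n ≥ log₂(10000) = 13.29
n ≥ 14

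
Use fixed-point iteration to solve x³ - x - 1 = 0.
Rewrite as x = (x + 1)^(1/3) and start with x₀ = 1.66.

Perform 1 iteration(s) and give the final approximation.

Equation: x³ - x - 1 = 0
Fixed-point form: x = (x + 1)^(1/3)
x₀ = 1.66

x_1 = g(1.660000) = 1.385566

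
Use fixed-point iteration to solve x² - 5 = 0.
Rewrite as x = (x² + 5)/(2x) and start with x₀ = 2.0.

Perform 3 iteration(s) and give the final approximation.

Equation: x² - 5 = 0
Fixed-point form: x = (x² + 5)/(2x)
x₀ = 2.0

x_1 = g(2.000000) = 2.250000
x_2 = g(2.250000) = 2.236111
x_3 = g(2.236111) = 2.236068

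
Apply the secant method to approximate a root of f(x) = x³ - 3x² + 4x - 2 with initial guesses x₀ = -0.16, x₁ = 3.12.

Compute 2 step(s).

f(x) = x³ - 3x² + 4x - 2
x₀ = -0.16, x₁ = 3.12

Secant formula: x_{n+1} = x_n - f(x_n)(x_n - x_{n-1})/(f(x_n) - f(x_{n-1}))

Iteration 1:
  f(-0.160000) = -2.720896
  f(3.120000) = 11.648128
  x_2 = 3.120000 - 11.648128×(3.120000 - (-0.160000))/(11.648128 - (-2.720896))
       = 0.461096
Iteration 2:
  f(3.120000) = 11.648128
  f(0.461096) = -0.695412
  x_3 = 0.461096 - (-0.695412)×(0.461096 - 3.120000)/(-0.695412 - 11.648128)
       = 0.610893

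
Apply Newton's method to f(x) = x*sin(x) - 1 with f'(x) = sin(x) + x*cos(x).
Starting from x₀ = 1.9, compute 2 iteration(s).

f(x) = x*sin(x) - 1
f'(x) = sin(x) + x*cos(x)
x₀ = 1.9

Newton-Raphson formula: x_{n+1} = x_n - f(x_n)/f'(x_n)

Iteration 1:
  f(1.900000) = 0.797970
  f'(1.900000) = 0.332050
  x_1 = 1.900000 - 0.797970/0.332050 = -0.503163
Iteration 2:
  f(-0.503163) = -0.757375
  f'(-0.503163) = -0.923001
  x_2 = -0.503163 - (-0.757375)/(-0.923001) = -1.323720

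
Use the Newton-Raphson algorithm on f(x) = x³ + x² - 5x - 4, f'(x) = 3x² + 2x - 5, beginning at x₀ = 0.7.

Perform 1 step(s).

f(x) = x³ + x² - 5x - 4
f'(x) = 3x² + 2x - 5
x₀ = 0.7

Newton-Raphson formula: x_{n+1} = x_n - f(x_n)/f'(x_n)

Iteration 1:
  f(0.700000) = -6.667000
  f'(0.700000) = -2.130000
  x_1 = 0.700000 - (-6.667000)/(-2.130000) = -2.430047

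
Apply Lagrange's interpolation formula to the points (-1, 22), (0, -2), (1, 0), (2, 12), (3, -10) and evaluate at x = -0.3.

Lagrange interpolation formula:
P(x) = Σ yᵢ × Lᵢ(x)
where Lᵢ(x) = Π_{j≠i} (x - xⱼ)/(xᵢ - xⱼ)

L_0(-0.3) = (-0.3 - 0)/(-1 - 0) × (-0.3 - 1)/(-1 - 1) × (-0.3 - 2)/(-1 - 2) × (-0.3 - 3)/(-1 - 3) = 0.123337
L_1(-0.3) = (-0.3 - (-1))/(0 - (-1)) × (-0.3 - 1)/(0 - 1) × (-0.3 - 2)/(0 - 2) × (-0.3 - 3)/(0 - 3) = 1.151150
L_2(-0.3) = (-0.3 - (-1))/(1 - (-1)) × (-0.3 - 0)/(1 - 0) × (-0.3 - 2)/(1 - 2) × (-0.3 - 3)/(1 - 3) = -0.398475
L_3(-0.3) = (-0.3 - (-1))/(2 - (-1)) × (-0.3 - 0)/(2 - 0) × (-0.3 - 1)/(2 - 1) × (-0.3 - 3)/(2 - 3) = 0.150150
L_4(-0.3) = (-0.3 - (-1))/(3 - (-1)) × (-0.3 - 0)/(3 - 0) × (-0.3 - 1)/(3 - 1) × (-0.3 - 2)/(3 - 2) = -0.026162

P(-0.3) = 22×L_0(-0.3) + (-2)×L_1(-0.3) + 0×L_2(-0.3) + 12×L_3(-0.3) + (-10)×L_4(-0.3)
P(-0.3) = 2.474550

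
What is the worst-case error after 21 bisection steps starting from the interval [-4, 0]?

Bisection error bound: |error| ≤ (b-a)/2^n
|error| ≤ (0 - (-4))/2^21 = 4/2^21
|error| ≤ 0.0000019073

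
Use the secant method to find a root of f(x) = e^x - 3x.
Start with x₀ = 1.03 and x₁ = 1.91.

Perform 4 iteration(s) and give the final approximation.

f(x) = e^x - 3x
x₀ = 1.03, x₁ = 1.91

Secant formula: x_{n+1} = x_n - f(x_n)(x_n - x_{n-1})/(f(x_n) - f(x_{n-1}))

Iteration 1:
  f(1.030000) = -0.288934
  f(1.910000) = 1.023089
  x_2 = 1.910000 - 1.023089×(1.910000 - 1.030000)/(1.023089 - (-0.288934))
       = 1.223794
Iteration 2:
  f(1.910000) = 1.023089
  f(1.223794) = -0.271319
  x_3 = 1.223794 - (-0.271319)×(1.223794 - 1.910000)/(-0.271319 - 1.023089)
       = 1.367629
Iteration 3:
  f(1.223794) = -0.271319
  f(1.367629) = -0.176856
  x_4 = 1.367629 - (-0.176856)×(1.367629 - 1.223794)/(-0.176856 - (-0.271319))
       = 1.636921
Iteration 4:
  f(1.367629) = -0.176856
  f(1.636921) = 0.228559
  x_5 = 1.636921 - 0.228559×(1.636921 - 1.367629)/(0.228559 - (-0.176856))
       = 1.485104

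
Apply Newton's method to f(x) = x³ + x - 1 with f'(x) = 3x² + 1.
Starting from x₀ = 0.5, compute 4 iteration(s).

f(x) = x³ + x - 1
f'(x) = 3x² + 1
x₀ = 0.5

Newton-Raphson formula: x_{n+1} = x_n - f(x_n)/f'(x_n)

Iteration 1:
  f(0.500000) = -0.375000
  f'(0.500000) = 1.750000
  x_1 = 0.500000 - (-0.375000)/1.750000 = 0.714286
Iteration 2:
  f(0.714286) = 0.078717
  f'(0.714286) = 2.530612
  x_2 = 0.714286 - 0.078717/2.530612 = 0.683180
Iteration 3:
  f(0.683180) = 0.002043
  f'(0.683180) = 2.400204
  x_3 = 0.683180 - 0.002043/2.400204 = 0.682328
Iteration 4:
  f(0.682328) = 0.000001
  f'(0.682328) = 2.396716
  x_4 = 0.682328 - 0.000001/2.396716 = 0.682328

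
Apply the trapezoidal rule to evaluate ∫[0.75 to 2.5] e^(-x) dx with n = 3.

f(x) = e^(-x)
a = 0.75, b = 2.5, n = 3
h = (b - a)/n = 0.583333

Trapezoidal rule: (h/2)[f(x₀) + 2f(x₁) + 2f(x₂) + ... + f(xₙ)]

x_0 = 0.7500, f(x_0) = 0.472367, coefficient = 1
x_1 = 1.3333, f(x_1) = 0.263597, coefficient = 2
x_2 = 1.9167, f(x_2) = 0.147096, coefficient = 2
x_3 = 2.5000, f(x_3) = 0.082085, coefficient = 1

I ≈ (0.583333/2) × 1.375839 = 0.401286
Exact value: 0.390282
Error: 0.011005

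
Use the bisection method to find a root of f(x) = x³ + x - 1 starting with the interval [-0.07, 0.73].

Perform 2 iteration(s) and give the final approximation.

f(x) = x³ + x - 1
Initial interval: [-0.07, 0.73]

Iteration 1:
  c_1 = (-0.070000 + 0.730000)/2 = 0.330000
  f(c_1) = f(0.330000) = -0.634063
  f(a) × f(c) ≥ 0, new interval: [0.330000, 0.730000]
Iteration 2:
  c_2 = (0.330000 + 0.730000)/2 = 0.530000
  f(c_2) = f(0.530000) = -0.321123
  f(a) × f(c) ≥ 0, new interval: [0.530000, 0.730000]

After 2 iteration(s), the approximation is c_2 = 0.530000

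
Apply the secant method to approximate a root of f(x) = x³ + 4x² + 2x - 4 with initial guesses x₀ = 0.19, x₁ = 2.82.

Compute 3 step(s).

f(x) = x³ + 4x² + 2x - 4
x₀ = 0.19, x₁ = 2.82

Secant formula: x_{n+1} = x_n - f(x_n)(x_n - x_{n-1})/(f(x_n) - f(x_{n-1}))

Iteration 1:
  f(0.190000) = -3.468741
  f(2.820000) = 55.875368
  x_2 = 2.820000 - 55.875368×(2.820000 - 0.190000)/(55.875368 - (-3.468741))
       = 0.343727
Iteration 2:
  f(2.820000) = 55.875368
  f(0.343727) = -2.799343
  x_3 = 0.343727 - (-2.799343)×(0.343727 - 2.820000)/(-2.799343 - 55.875368)
       = 0.461869
Iteration 3:
  f(0.343727) = -2.799343
  f(0.461869) = -2.124444
  x_4 = 0.461869 - (-2.124444)×(0.461869 - 0.343727)/(-2.124444 - (-2.799343))
       = 0.833756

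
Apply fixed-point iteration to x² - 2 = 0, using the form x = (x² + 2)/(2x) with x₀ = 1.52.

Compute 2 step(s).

Equation: x² - 2 = 0
Fixed-point form: x = (x² + 2)/(2x)
x₀ = 1.52

x_1 = g(1.520000) = 1.417895
x_2 = g(1.417895) = 1.414218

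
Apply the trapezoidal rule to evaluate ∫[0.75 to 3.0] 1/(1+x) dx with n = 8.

f(x) = 1/(1+x)
a = 0.75, b = 3.0, n = 8
h = (b - a)/n = 0.281250

Trapezoidal rule: (h/2)[f(x₀) + 2f(x₁) + 2f(x₂) + ... + f(xₙ)]

x_0 = 0.7500, f(x_0) = 0.571429, coefficient = 1
x_1 = 1.0312, f(x_1) = 0.492308, coefficient = 2
x_2 = 1.3125, f(x_2) = 0.432432, coefficient = 2
x_3 = 1.5938, f(x_3) = 0.385542, coefficient = 2
x_4 = 1.8750, f(x_4) = 0.347826, coefficient = 2
x_5 = 2.1562, f(x_5) = 0.316832, coefficient = 2
x_6 = 2.4375, f(x_6) = 0.290909, coefficient = 2
x_7 = 2.7188, f(x_7) = 0.268908, coefficient = 2
x_8 = 3.0000, f(x_8) = 0.250000, coefficient = 1

I ≈ (0.281250/2) × 5.890942 = 0.828414
Exact value: 0.826679
Error: 0.001735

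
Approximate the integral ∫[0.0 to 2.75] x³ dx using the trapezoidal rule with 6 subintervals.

f(x) = x³
a = 0.0, b = 2.75, n = 6
h = (b - a)/n = 0.458333

Trapezoidal rule: (h/2)[f(x₀) + 2f(x₁) + 2f(x₂) + ... + f(xₙ)]

x_0 = 0.0000, f(x_0) = 0.000000, coefficient = 1
x_1 = 0.4583, f(x_1) = 0.096282, coefficient = 2
x_2 = 0.9167, f(x_2) = 0.770255, coefficient = 2
x_3 = 1.3750, f(x_3) = 2.599609, coefficient = 2
x_4 = 1.8333, f(x_4) = 6.162037, coefficient = 2
x_5 = 2.2917, f(x_5) = 12.035229, coefficient = 2
x_6 = 2.7500, f(x_6) = 20.796875, coefficient = 1

I ≈ (0.458333/2) × 64.123698 = 14.695014
Exact value: 14.297852
Error: 0.397163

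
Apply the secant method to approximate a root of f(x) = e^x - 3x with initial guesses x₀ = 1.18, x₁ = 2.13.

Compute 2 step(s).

f(x) = e^x - 3x
x₀ = 1.18, x₁ = 2.13

Secant formula: x_{n+1} = x_n - f(x_n)(x_n - x_{n-1})/(f(x_n) - f(x_{n-1}))

Iteration 1:
  f(1.180000) = -0.285626
  f(2.130000) = 2.024867
  x_2 = 2.130000 - 2.024867×(2.130000 - 1.180000)/(2.024867 - (-0.285626))
       = 1.297440
Iteration 2:
  f(2.130000) = 2.024867
  f(1.297440) = -0.232405
  x_3 = 1.297440 - (-0.232405)×(1.297440 - 2.130000)/(-0.232405 - 2.024867)
       = 1.383159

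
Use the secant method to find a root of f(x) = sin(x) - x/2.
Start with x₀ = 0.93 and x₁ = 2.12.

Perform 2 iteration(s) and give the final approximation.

f(x) = sin(x) - x/2
x₀ = 0.93, x₁ = 2.12

Secant formula: x_{n+1} = x_n - f(x_n)(x_n - x_{n-1})/(f(x_n) - f(x_{n-1}))

Iteration 1:
  f(0.930000) = 0.336620
  f(2.120000) = -0.207060
  x_2 = 2.120000 - (-0.207060)×(2.120000 - 0.930000)/(-0.207060 - 0.336620)
       = 1.666790
Iteration 2:
  f(2.120000) = -0.207060
  f(1.666790) = 0.162001
  x_3 = 1.666790 - 0.162001×(1.666790 - 2.120000)/(0.162001 - (-0.207060))
       = 1.865729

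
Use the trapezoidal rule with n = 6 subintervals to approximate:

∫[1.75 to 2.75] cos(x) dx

f(x) = cos(x)
a = 1.75, b = 2.75, n = 6
h = (b - a)/n = 0.166667

Trapezoidal rule: (h/2)[f(x₀) + 2f(x₁) + 2f(x₂) + ... + f(xₙ)]

x_0 = 1.7500, f(x_0) = -0.178246, coefficient = 1
x_1 = 1.9167, f(x_1) = -0.339016, coefficient = 2
x_2 = 2.0833, f(x_2) = -0.490390, coefficient = 2
x_3 = 2.2500, f(x_3) = -0.628174, coefficient = 2
x_4 = 2.4167, f(x_4) = -0.748549, coefficient = 2
x_5 = 2.5833, f(x_5) = -0.848178, coefficient = 2
x_6 = 2.7500, f(x_6) = -0.924302, coefficient = 1

I ≈ (0.166667/2) × -7.211160 = -0.600930
Exact value: -0.602325
Error: 0.001395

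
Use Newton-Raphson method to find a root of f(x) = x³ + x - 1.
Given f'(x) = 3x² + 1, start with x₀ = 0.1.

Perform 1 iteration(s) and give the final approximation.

f(x) = x³ + x - 1
f'(x) = 3x² + 1
x₀ = 0.1

Newton-Raphson formula: x_{n+1} = x_n - f(x_n)/f'(x_n)

Iteration 1:
  f(0.100000) = -0.899000
  f'(0.100000) = 1.030000
  x_1 = 0.100000 - (-0.899000)/1.030000 = 0.972816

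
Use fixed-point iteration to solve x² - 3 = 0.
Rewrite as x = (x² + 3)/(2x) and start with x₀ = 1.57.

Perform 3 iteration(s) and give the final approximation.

Equation: x² - 3 = 0
Fixed-point form: x = (x² + 3)/(2x)
x₀ = 1.57

x_1 = g(1.570000) = 1.740414
x_2 = g(1.740414) = 1.732071
x_3 = g(1.732071) = 1.732051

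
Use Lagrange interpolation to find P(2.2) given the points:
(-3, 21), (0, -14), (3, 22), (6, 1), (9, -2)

Lagrange interpolation formula:
P(x) = Σ yᵢ × Lᵢ(x)
where Lᵢ(x) = Π_{j≠i} (x - xⱼ)/(xᵢ - xⱼ)

L_0(2.2) = (2.2 - 0)/(-3 - 0) × (2.2 - 3)/(-3 - 3) × (2.2 - 6)/(-3 - 6) × (2.2 - 9)/(-3 - 9) = -0.023394
L_1(2.2) = (2.2 - (-3))/(0 - (-3)) × (2.2 - 3)/(0 - 3) × (2.2 - 6)/(0 - 6) × (2.2 - 9)/(0 - 9) = 0.221182
L_2(2.2) = (2.2 - (-3))/(3 - (-3)) × (2.2 - 0)/(3 - 0) × (2.2 - 6)/(3 - 6) × (2.2 - 9)/(3 - 9) = 0.912375
L_3(2.2) = (2.2 - (-3))/(6 - (-3)) × (2.2 - 0)/(6 - 0) × (2.2 - 3)/(6 - 3) × (2.2 - 9)/(6 - 9) = -0.128053
L_4(2.2) = (2.2 - (-3))/(9 - (-3)) × (2.2 - 0)/(9 - 0) × (2.2 - 3)/(9 - 3) × (2.2 - 6)/(9 - 6) = 0.017890

P(2.2) = 21×L_0(2.2) + (-14)×L_1(2.2) + 22×L_2(2.2) + 1×L_3(2.2) + (-2)×L_4(2.2)
P(2.2) = 16.320599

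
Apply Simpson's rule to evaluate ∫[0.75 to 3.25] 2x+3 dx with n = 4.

f(x) = 2x+3
a = 0.75, b = 3.25, n = 4
h = (b - a)/n = 0.625000

Simpson's rule: (h/3)[f(x₀) + 4f(x₁) + 2f(x₂) + ... + f(xₙ)]

x_0 = 0.7500, f(x_0) = 4.500000, coefficient = 1
x_1 = 1.3750, f(x_1) = 5.750000, coefficient = 4
x_2 = 2.0000, f(x_2) = 7.000000, coefficient = 2
x_3 = 2.6250, f(x_3) = 8.250000, coefficient = 4
x_4 = 3.2500, f(x_4) = 9.500000, coefficient = 1

I ≈ (0.625000/3) × 84.000000 = 17.500000
Exact value: 17.500000
Error: 0.000000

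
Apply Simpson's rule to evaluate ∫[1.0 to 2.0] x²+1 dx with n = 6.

f(x) = x²+1
a = 1.0, b = 2.0, n = 6
h = (b - a)/n = 0.166667

Simpson's rule: (h/3)[f(x₀) + 4f(x₁) + 2f(x₂) + ... + f(xₙ)]

x_0 = 1.0000, f(x_0) = 2.000000, coefficient = 1
x_1 = 1.1667, f(x_1) = 2.361111, coefficient = 4
x_2 = 1.3333, f(x_2) = 2.777778, coefficient = 2
x_3 = 1.5000, f(x_3) = 3.250000, coefficient = 4
x_4 = 1.6667, f(x_4) = 3.777778, coefficient = 2
x_5 = 1.8333, f(x_5) = 4.361111, coefficient = 4
x_6 = 2.0000, f(x_6) = 5.000000, coefficient = 1

I ≈ (0.166667/3) × 60.000000 = 3.333333
Exact value: 3.333333
Error: 0.000000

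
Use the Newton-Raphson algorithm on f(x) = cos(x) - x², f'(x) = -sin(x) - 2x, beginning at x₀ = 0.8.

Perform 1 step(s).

f(x) = cos(x) - x²
f'(x) = -sin(x) - 2x
x₀ = 0.8

Newton-Raphson formula: x_{n+1} = x_n - f(x_n)/f'(x_n)

Iteration 1:
  f(0.800000) = 0.056707
  f'(0.800000) = -2.317356
  x_1 = 0.800000 - 0.056707/(-2.317356) = 0.824470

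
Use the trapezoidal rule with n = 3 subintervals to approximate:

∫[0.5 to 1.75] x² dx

f(x) = x²
a = 0.5, b = 1.75, n = 3
h = (b - a)/n = 0.416667

Trapezoidal rule: (h/2)[f(x₀) + 2f(x₁) + 2f(x₂) + ... + f(xₙ)]

x_0 = 0.5000, f(x_0) = 0.250000, coefficient = 1
x_1 = 0.9167, f(x_1) = 0.840278, coefficient = 2
x_2 = 1.3333, f(x_2) = 1.777778, coefficient = 2
x_3 = 1.7500, f(x_3) = 3.062500, coefficient = 1

I ≈ (0.416667/2) × 8.548611 = 1.780961
Exact value: 1.744792
Error: 0.036169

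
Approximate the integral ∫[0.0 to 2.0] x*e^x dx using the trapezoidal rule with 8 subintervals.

f(x) = x*e^x
a = 0.0, b = 2.0, n = 8
h = (b - a)/n = 0.250000

Trapezoidal rule: (h/2)[f(x₀) + 2f(x₁) + 2f(x₂) + ... + f(xₙ)]

x_0 = 0.0000, f(x_0) = 0.000000, coefficient = 1
x_1 = 0.2500, f(x_1) = 0.321006, coefficient = 2
x_2 = 0.5000, f(x_2) = 0.824361, coefficient = 2
x_3 = 0.7500, f(x_3) = 1.587750, coefficient = 2
x_4 = 1.0000, f(x_4) = 2.718282, coefficient = 2
x_5 = 1.2500, f(x_5) = 4.362929, coefficient = 2
x_6 = 1.5000, f(x_6) = 6.722534, coefficient = 2
x_7 = 1.7500, f(x_7) = 10.070555, coefficient = 2
x_8 = 2.0000, f(x_8) = 14.778112, coefficient = 1

I ≈ (0.250000/2) × 67.992944 = 8.499118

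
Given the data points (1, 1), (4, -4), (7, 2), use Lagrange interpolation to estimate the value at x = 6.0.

Lagrange interpolation formula:
P(x) = Σ yᵢ × Lᵢ(x)
where Lᵢ(x) = Π_{j≠i} (x - xⱼ)/(xᵢ - xⱼ)

L_0(6.0) = (6.0 - 4)/(1 - 4) × (6.0 - 7)/(1 - 7) = -0.111111
L_1(6.0) = (6.0 - 1)/(4 - 1) × (6.0 - 7)/(4 - 7) = 0.555556
L_2(6.0) = (6.0 - 1)/(7 - 1) × (6.0 - 4)/(7 - 4) = 0.555556

P(6.0) = 1×L_0(6.0) + (-4)×L_1(6.0) + 2×L_2(6.0)
P(6.0) = -1.222222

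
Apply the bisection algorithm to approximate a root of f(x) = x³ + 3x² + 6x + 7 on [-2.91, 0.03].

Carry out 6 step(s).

f(x) = x³ + 3x² + 6x + 7
Initial interval: [-2.91, 0.03]

Iteration 1:
  c_1 = (-2.910000 + 0.030000)/2 = -1.440000
  f(c_1) = f(-1.440000) = 1.594816
  f(a) × f(c) < 0, new interval: [-2.910000, -1.440000]
Iteration 2:
  c_2 = (-2.910000 + (-1.440000))/2 = -2.175000
  f(c_2) = f(-2.175000) = -2.147234
  f(a) × f(c) ≥ 0, new interval: [-2.175000, -1.440000]
Iteration 3:
  c_3 = (-2.175000 + (-1.440000))/2 = -1.807500
  f(c_3) = f(-1.807500) = 0.050965
  f(a) × f(c) < 0, new interval: [-2.175000, -1.807500]
Iteration 4:
  c_4 = (-2.175000 + (-1.807500))/2 = -1.991250
  f(c_4) = f(-1.991250) = -0.947729
  f(a) × f(c) ≥ 0, new interval: [-1.991250, -1.807500]
Iteration 5:
  c_5 = (-1.991250 + (-1.807500))/2 = -1.899375
  f(c_5) = f(-1.899375) = -0.425607
  f(a) × f(c) ≥ 0, new interval: [-1.899375, -1.807500]
Iteration 6:
  c_6 = (-1.899375 + (-1.807500))/2 = -1.853438
  f(c_6) = f(-1.853438) = -0.181918
  f(a) × f(c) ≥ 0, new interval: [-1.853438, -1.807500]

After 6 iteration(s), the approximation is c_6 = -1.853438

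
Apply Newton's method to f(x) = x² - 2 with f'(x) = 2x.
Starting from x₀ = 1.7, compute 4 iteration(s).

f(x) = x² - 2
f'(x) = 2x
x₀ = 1.7

Newton-Raphson formula: x_{n+1} = x_n - f(x_n)/f'(x_n)

Iteration 1:
  f(1.700000) = 0.890000
  f'(1.700000) = 3.400000
  x_1 = 1.700000 - 0.890000/3.400000 = 1.438235
Iteration 2:
  f(1.438235) = 0.068521
  f'(1.438235) = 2.876471
  x_2 = 1.438235 - 0.068521/2.876471 = 1.414414
Iteration 3:
  f(1.414414) = 0.000567
  f'(1.414414) = 2.828828
  x_3 = 1.414414 - 0.000567/2.828828 = 1.414214
Iteration 4:
  f(1.414214) = 0.000000
  f'(1.414214) = 2.828427
  x_4 = 1.414214 - 0.000000/2.828427 = 1.414214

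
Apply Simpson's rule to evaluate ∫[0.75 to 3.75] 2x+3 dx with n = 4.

f(x) = 2x+3
a = 0.75, b = 3.75, n = 4
h = (b - a)/n = 0.750000

Simpson's rule: (h/3)[f(x₀) + 4f(x₁) + 2f(x₂) + ... + f(xₙ)]

x_0 = 0.7500, f(x_0) = 4.500000, coefficient = 1
x_1 = 1.5000, f(x_1) = 6.000000, coefficient = 4
x_2 = 2.2500, f(x_2) = 7.500000, coefficient = 2
x_3 = 3.0000, f(x_3) = 9.000000, coefficient = 4
x_4 = 3.7500, f(x_4) = 10.500000, coefficient = 1

I ≈ (0.750000/3) × 90.000000 = 22.500000
Exact value: 22.500000
Error: 0.000000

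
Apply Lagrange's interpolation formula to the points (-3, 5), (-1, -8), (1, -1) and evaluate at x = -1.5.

Lagrange interpolation formula:
P(x) = Σ yᵢ × Lᵢ(x)
where Lᵢ(x) = Π_{j≠i} (x - xⱼ)/(xᵢ - xⱼ)

L_0(-1.5) = (-1.5 - (-1))/(-3 - (-1)) × (-1.5 - 1)/(-3 - 1) = 0.156250
L_1(-1.5) = (-1.5 - (-3))/(-1 - (-3)) × (-1.5 - 1)/(-1 - 1) = 0.937500
L_2(-1.5) = (-1.5 - (-3))/(1 - (-3)) × (-1.5 - (-1))/(1 - (-1)) = -0.093750

P(-1.5) = 5×L_0(-1.5) + (-8)×L_1(-1.5) + (-1)×L_2(-1.5)
P(-1.5) = -6.625000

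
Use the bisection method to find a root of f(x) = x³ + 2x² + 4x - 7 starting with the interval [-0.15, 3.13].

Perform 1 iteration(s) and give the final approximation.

f(x) = x³ + 2x² + 4x - 7
Initial interval: [-0.15, 3.13]

Iteration 1:
  c_1 = (-0.150000 + 3.130000)/2 = 1.490000
  f(c_1) = f(1.490000) = 6.708149
  f(a) × f(c) < 0, new interval: [-0.150000, 1.490000]

After 1 iteration(s), the approximation is c_1 = 1.490000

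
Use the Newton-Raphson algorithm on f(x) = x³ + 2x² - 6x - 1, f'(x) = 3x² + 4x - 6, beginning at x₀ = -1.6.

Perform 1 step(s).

f(x) = x³ + 2x² - 6x - 1
f'(x) = 3x² + 4x - 6
x₀ = -1.6

Newton-Raphson formula: x_{n+1} = x_n - f(x_n)/f'(x_n)

Iteration 1:
  f(-1.600000) = 9.624000
  f'(-1.600000) = -4.720000
  x_1 = -1.600000 - 9.624000/(-4.720000) = 0.438983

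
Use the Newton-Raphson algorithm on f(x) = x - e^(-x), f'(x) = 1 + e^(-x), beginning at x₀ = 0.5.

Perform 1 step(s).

f(x) = x - e^(-x)
f'(x) = 1 + e^(-x)
x₀ = 0.5

Newton-Raphson formula: x_{n+1} = x_n - f(x_n)/f'(x_n)

Iteration 1:
  f(0.500000) = -0.106531
  f'(0.500000) = 1.606531
  x_1 = 0.500000 - (-0.106531)/1.606531 = 0.566311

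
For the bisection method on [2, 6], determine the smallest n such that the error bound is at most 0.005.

We need (b-a)/2^n ≤ 0.005
(6 - 2)/2^n ≤ 0.005
4/2^n ≤ 0.005
2^n ≥ 800
n ≥ log₂(800) = 9.64
n ≥ 10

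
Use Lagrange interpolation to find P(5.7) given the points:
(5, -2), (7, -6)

Lagrange interpolation formula:
P(x) = Σ yᵢ × Lᵢ(x)
where Lᵢ(x) = Π_{j≠i} (x - xⱼ)/(xᵢ - xⱼ)

L_0(5.7) = (5.7 - 7)/(5 - 7) = 0.650000
L_1(5.7) = (5.7 - 5)/(7 - 5) = 0.350000

P(5.7) = (-2)×L_0(5.7) + (-6)×L_1(5.7)
P(5.7) = -3.400000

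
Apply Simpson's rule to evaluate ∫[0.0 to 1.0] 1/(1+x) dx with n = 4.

f(x) = 1/(1+x)
a = 0.0, b = 1.0, n = 4
h = (b - a)/n = 0.250000

Simpson's rule: (h/3)[f(x₀) + 4f(x₁) + 2f(x₂) + ... + f(xₙ)]

x_0 = 0.0000, f(x_0) = 1.000000, coefficient = 1
x_1 = 0.2500, f(x_1) = 0.800000, coefficient = 4
x_2 = 0.5000, f(x_2) = 0.666667, coefficient = 2
x_3 = 0.7500, f(x_3) = 0.571429, coefficient = 4
x_4 = 1.0000, f(x_4) = 0.500000, coefficient = 1

I ≈ (0.250000/3) × 8.319048 = 0.693254
Exact value: 0.693147
Error: 0.000107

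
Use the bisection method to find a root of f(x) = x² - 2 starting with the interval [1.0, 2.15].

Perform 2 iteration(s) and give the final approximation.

f(x) = x² - 2
Initial interval: [1.0, 2.15]

Iteration 1:
  c_1 = (1.000000 + 2.150000)/2 = 1.575000
  f(c_1) = f(1.575000) = 0.480625
  f(a) × f(c) < 0, new interval: [1.000000, 1.575000]
Iteration 2:
  c_2 = (1.000000 + 1.575000)/2 = 1.287500
  f(c_2) = f(1.287500) = -0.342344
  f(a) × f(c) ≥ 0, new interval: [1.287500, 1.575000]

After 2 iteration(s), the approximation is c_2 = 1.287500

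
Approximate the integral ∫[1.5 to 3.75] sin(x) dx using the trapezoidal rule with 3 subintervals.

f(x) = sin(x)
a = 1.5, b = 3.75, n = 3
h = (b - a)/n = 0.750000

Trapezoidal rule: (h/2)[f(x₀) + 2f(x₁) + 2f(x₂) + ... + f(xₙ)]

x_0 = 1.5000, f(x_0) = 0.997495, coefficient = 1
x_1 = 2.2500, f(x_1) = 0.778073, coefficient = 2
x_2 = 3.0000, f(x_2) = 0.141120, coefficient = 2
x_3 = 3.7500, f(x_3) = -0.571561, coefficient = 1

I ≈ (0.750000/2) × 2.264320 = 0.849120
Exact value: 0.891297
Error: 0.042177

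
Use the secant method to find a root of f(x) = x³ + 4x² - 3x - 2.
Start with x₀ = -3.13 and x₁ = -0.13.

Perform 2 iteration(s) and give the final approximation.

f(x) = x³ + 4x² - 3x - 2
x₀ = -3.13, x₁ = -0.13

Secant formula: x_{n+1} = x_n - f(x_n)(x_n - x_{n-1})/(f(x_n) - f(x_{n-1}))

Iteration 1:
  f(-3.130000) = 15.913303
  f(-0.130000) = -1.544597
  x_2 = -0.130000 - (-1.544597)×(-0.130000 - (-3.130000))/(-1.544597 - 15.913303)
       = -0.395427
Iteration 2:
  f(-0.130000) = -1.544597
  f(-0.395427) = -0.250101
  x_3 = -0.395427 - (-0.250101)×(-0.395427 - (-0.130000))/(-0.250101 - (-1.544597))
       = -0.446708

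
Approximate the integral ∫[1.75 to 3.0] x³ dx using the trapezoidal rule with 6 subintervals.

f(x) = x³
a = 1.75, b = 3.0, n = 6
h = (b - a)/n = 0.208333

Trapezoidal rule: (h/2)[f(x₀) + 2f(x₁) + 2f(x₂) + ... + f(xₙ)]

x_0 = 1.7500, f(x_0) = 5.359375, coefficient = 1
x_1 = 1.9583, f(x_1) = 7.510344, coefficient = 2
x_2 = 2.1667, f(x_2) = 10.171296, coefficient = 2
x_3 = 2.3750, f(x_3) = 13.396484, coefficient = 2
x_4 = 2.5833, f(x_4) = 17.240162, coefficient = 2
x_5 = 2.7917, f(x_5) = 21.756583, coefficient = 2
x_6 = 3.0000, f(x_6) = 27.000000, coefficient = 1

I ≈ (0.208333/2) × 172.509115 = 17.969699
Exact value: 17.905273
Error: 0.064426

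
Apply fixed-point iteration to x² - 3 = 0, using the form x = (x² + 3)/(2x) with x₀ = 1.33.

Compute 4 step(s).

Equation: x² - 3 = 0
Fixed-point form: x = (x² + 3)/(2x)
x₀ = 1.33

x_1 = g(1.330000) = 1.792820
x_2 = g(1.792820) = 1.733081
x_3 = g(1.733081) = 1.732051
x_4 = g(1.732051) = 1.732051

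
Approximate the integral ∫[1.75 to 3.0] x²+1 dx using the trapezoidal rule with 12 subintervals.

f(x) = x²+1
a = 1.75, b = 3.0, n = 12
h = (b - a)/n = 0.104167

Trapezoidal rule: (h/2)[f(x₀) + 2f(x₁) + 2f(x₂) + ... + f(xₙ)]

x_0 = 1.7500, f(x_0) = 4.062500, coefficient = 1
x_1 = 1.8542, f(x_1) = 4.437934, coefficient = 2
x_2 = 1.9583, f(x_2) = 4.835069, coefficient = 2
x_3 = 2.0625, f(x_3) = 5.253906, coefficient = 2
x_4 = 2.1667, f(x_4) = 5.694444, coefficient = 2
x_5 = 2.2708, f(x_5) = 6.156684, coefficient = 2
x_6 = 2.3750, f(x_6) = 6.640625, coefficient = 2
x_7 = 2.4792, f(x_7) = 7.146267, coefficient = 2
x_8 = 2.5833, f(x_8) = 7.673611, coefficient = 2
x_9 = 2.6875, f(x_9) = 8.222656, coefficient = 2
x_10 = 2.7917, f(x_10) = 8.793403, coefficient = 2
x_11 = 2.8958, f(x_11) = 9.385851, coefficient = 2
x_12 = 3.0000, f(x_12) = 10.000000, coefficient = 1

I ≈ (0.104167/2) × 162.543403 = 8.465802
Exact value: 8.463542
Error: 0.002261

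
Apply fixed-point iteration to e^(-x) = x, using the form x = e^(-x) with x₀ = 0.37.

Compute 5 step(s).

Equation: e^(-x) = x
Fixed-point form: x = e^(-x)
x₀ = 0.37

x_1 = g(0.370000) = 0.690734
x_2 = g(0.690734) = 0.501208
x_3 = g(0.501208) = 0.605798
x_4 = g(0.605798) = 0.545639
x_5 = g(0.545639) = 0.579472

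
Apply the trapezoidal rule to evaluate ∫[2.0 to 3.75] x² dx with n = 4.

f(x) = x²
a = 2.0, b = 3.75, n = 4
h = (b - a)/n = 0.437500

Trapezoidal rule: (h/2)[f(x₀) + 2f(x₁) + 2f(x₂) + ... + f(xₙ)]

x_0 = 2.0000, f(x_0) = 4.000000, coefficient = 1
x_1 = 2.4375, f(x_1) = 5.941406, coefficient = 2
x_2 = 2.8750, f(x_2) = 8.265625, coefficient = 2
x_3 = 3.3125, f(x_3) = 10.972656, coefficient = 2
x_4 = 3.7500, f(x_4) = 14.062500, coefficient = 1

I ≈ (0.437500/2) × 68.421875 = 14.967285
Exact value: 14.911458
Error: 0.055827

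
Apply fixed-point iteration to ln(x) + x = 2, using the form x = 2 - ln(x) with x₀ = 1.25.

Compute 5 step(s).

Equation: ln(x) + x = 2
Fixed-point form: x = 2 - ln(x)
x₀ = 1.25

x_1 = g(1.250000) = 1.776856
x_2 = g(1.776856) = 1.425154
x_3 = g(1.425154) = 1.645720
x_4 = g(1.645720) = 1.501822
x_5 = g(1.501822) = 1.593321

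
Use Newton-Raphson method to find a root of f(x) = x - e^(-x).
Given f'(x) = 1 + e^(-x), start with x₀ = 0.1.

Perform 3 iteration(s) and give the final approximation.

f(x) = x - e^(-x)
f'(x) = 1 + e^(-x)
x₀ = 0.1

Newton-Raphson formula: x_{n+1} = x_n - f(x_n)/f'(x_n)

Iteration 1:
  f(0.100000) = -0.804837
  f'(0.100000) = 1.904837
  x_1 = 0.100000 - (-0.804837)/1.904837 = 0.522523
Iteration 2:
  f(0.522523) = -0.070500
  f'(0.522523) = 1.593023
  x_2 = 0.522523 - (-0.070500)/1.593023 = 0.566778
Iteration 3:
  f(0.566778) = -0.000572
  f'(0.566778) = 1.567350
  x_3 = 0.566778 - (-0.000572)/1.567350 = 0.567143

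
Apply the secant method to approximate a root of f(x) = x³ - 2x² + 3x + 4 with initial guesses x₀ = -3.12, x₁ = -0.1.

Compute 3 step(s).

f(x) = x³ - 2x² + 3x + 4
x₀ = -3.12, x₁ = -0.1

Secant formula: x_{n+1} = x_n - f(x_n)(x_n - x_{n-1})/(f(x_n) - f(x_{n-1}))

Iteration 1:
  f(-3.120000) = -55.200128
  f(-0.100000) = 3.679000
  x_2 = -0.100000 - 3.679000×(-0.100000 - (-3.120000))/(3.679000 - (-55.200128))
       = -0.288702
Iteration 2:
  f(-0.100000) = 3.679000
  f(-0.288702) = 2.943136
  x_3 = -0.288702 - 2.943136×(-0.288702 - (-0.100000))/(2.943136 - 3.679000)
       = -1.043425
Iteration 3:
  f(-0.288702) = 2.943136
  f(-1.043425) = -2.443759
  x_4 = -1.043425 - (-2.443759)×(-1.043425 - (-0.288702))/(-2.443759 - 2.943136)
       = -0.701045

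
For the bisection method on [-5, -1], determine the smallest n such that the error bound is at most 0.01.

We need (b-a)/2^n ≤ 0.01
(-1 - (-5))/2^n ≤ 0.01
4/2^n ≤ 0.01
2^n ≥ 400
n ≥ log₂(400) = 8.64
n ≥ 9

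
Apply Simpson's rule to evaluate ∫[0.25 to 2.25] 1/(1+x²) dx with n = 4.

f(x) = 1/(1+x²)
a = 0.25, b = 2.25, n = 4
h = (b - a)/n = 0.500000

Simpson's rule: (h/3)[f(x₀) + 4f(x₁) + 2f(x₂) + ... + f(xₙ)]

x_0 = 0.2500, f(x_0) = 0.941176, coefficient = 1
x_1 = 0.7500, f(x_1) = 0.640000, coefficient = 4
x_2 = 1.2500, f(x_2) = 0.390244, coefficient = 2
x_3 = 1.7500, f(x_3) = 0.246154, coefficient = 4
x_4 = 2.2500, f(x_4) = 0.164948, coefficient = 1

I ≈ (0.500000/3) × 5.431228 = 0.905205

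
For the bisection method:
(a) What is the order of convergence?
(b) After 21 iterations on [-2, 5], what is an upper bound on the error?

(a) Bisection has linear (order 1) convergence; the error is halved each step.

(b) Error bound = (b-a)/2^n = (5 - (-2))/2^{21}
    = 7/2^{21}

(a) 1 (linear); (b) error ≤ 3.34e-06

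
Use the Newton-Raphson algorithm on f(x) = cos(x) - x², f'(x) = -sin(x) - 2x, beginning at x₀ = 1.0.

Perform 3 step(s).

f(x) = cos(x) - x²
f'(x) = -sin(x) - 2x
x₀ = 1.0

Newton-Raphson formula: x_{n+1} = x_n - f(x_n)/f'(x_n)

Iteration 1:
  f(1.000000) = -0.459698
  f'(1.000000) = -2.841471
  x_1 = 1.000000 - (-0.459698)/(-2.841471) = 0.838218
Iteration 2:
  f(0.838218) = -0.033822
  f'(0.838218) = -2.419890
  x_2 = 0.838218 - (-0.033822)/(-2.419890) = 0.824242
Iteration 3:
  f(0.824242) = -0.000261
  f'(0.824242) = -2.382517
  x_3 = 0.824242 - (-0.000261)/(-2.382517) = 0.824132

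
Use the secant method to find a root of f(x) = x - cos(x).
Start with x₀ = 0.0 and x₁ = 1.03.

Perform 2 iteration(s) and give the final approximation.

f(x) = x - cos(x)
x₀ = 0.0, x₁ = 1.03

Secant formula: x_{n+1} = x_n - f(x_n)(x_n - x_{n-1})/(f(x_n) - f(x_{n-1}))

Iteration 1:
  f(0.000000) = -1.000000
  f(1.030000) = 0.515181
  x_2 = 1.030000 - 0.515181×(1.030000 - 0.000000)/(0.515181 - (-1.000000))
       = 0.679787
Iteration 2:
  f(1.030000) = 0.515181
  f(0.679787) = -0.097920
  x_3 = 0.679787 - (-0.097920)×(0.679787 - 1.030000)/(-0.097920 - 0.515181)
       = 0.735720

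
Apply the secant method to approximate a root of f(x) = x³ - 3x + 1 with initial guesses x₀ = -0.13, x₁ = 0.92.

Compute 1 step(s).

f(x) = x³ - 3x + 1
x₀ = -0.13, x₁ = 0.92

Secant formula: x_{n+1} = x_n - f(x_n)(x_n - x_{n-1})/(f(x_n) - f(x_{n-1}))

Iteration 1:
  f(-0.130000) = 1.387803
  f(0.920000) = -0.981312
  x_2 = 0.920000 - (-0.981312)×(0.920000 - (-0.130000))/(-0.981312 - 1.387803)
       = 0.485079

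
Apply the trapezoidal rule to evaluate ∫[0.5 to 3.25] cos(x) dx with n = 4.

f(x) = cos(x)
a = 0.5, b = 3.25, n = 4
h = (b - a)/n = 0.687500

Trapezoidal rule: (h/2)[f(x₀) + 2f(x₁) + 2f(x₂) + ... + f(xₙ)]

x_0 = 0.5000, f(x_0) = 0.877583, coefficient = 1
x_1 = 1.1875, f(x_1) = 0.373980, coefficient = 2
x_2 = 1.8750, f(x_2) = -0.299534, coefficient = 2
x_3 = 2.5625, f(x_3) = -0.836960, coefficient = 2
x_4 = 3.2500, f(x_4) = -0.994130, coefficient = 1

I ≈ (0.687500/2) × -1.641574 = -0.564291
Exact value: -0.587621
Error: 0.023330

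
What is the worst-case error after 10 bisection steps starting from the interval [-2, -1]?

Bisection error bound: |error| ≤ (b-a)/2^n
|error| ≤ (-1 - (-2))/2^10 = 1/2^10
|error| ≤ 0.0009765625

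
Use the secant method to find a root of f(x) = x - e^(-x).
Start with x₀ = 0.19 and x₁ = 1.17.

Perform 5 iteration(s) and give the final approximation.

f(x) = x - e^(-x)
x₀ = 0.19, x₁ = 1.17

Secant formula: x_{n+1} = x_n - f(x_n)(x_n - x_{n-1})/(f(x_n) - f(x_{n-1}))

Iteration 1:
  f(0.190000) = -0.636959
  f(1.170000) = 0.859633
  x_2 = 1.170000 - 0.859633×(1.170000 - 0.190000)/(0.859633 - (-0.636959))
       = 0.607094
Iteration 2:
  f(1.170000) = 0.859633
  f(0.607094) = 0.062162
  x_3 = 0.607094 - 0.062162×(0.607094 - 1.170000)/(0.062162 - 0.859633)
       = 0.563216
Iteration 3:
  f(0.607094) = 0.062162
  f(0.563216) = -0.006159
  x_4 = 0.563216 - (-0.006159)×(0.563216 - 0.607094)/(-0.006159 - 0.062162)
       = 0.567172
Iteration 4:
  f(0.563216) = -0.006159
  f(0.567172) = 0.000044
  x_5 = 0.567172 - 0.000044×(0.567172 - 0.563216)/(0.000044 - (-0.006159))
       = 0.567143
Iteration 5:
  f(0.567172) = 0.000044
  f(0.567143) = 0.000000
  x_6 = 0.567143 - 0.000000×(0.567143 - 0.567172)/(0.000000 - 0.000044)
       = 0.567143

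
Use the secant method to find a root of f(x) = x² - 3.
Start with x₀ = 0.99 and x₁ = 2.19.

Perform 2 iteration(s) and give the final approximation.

f(x) = x² - 3
x₀ = 0.99, x₁ = 2.19

Secant formula: x_{n+1} = x_n - f(x_n)(x_n - x_{n-1})/(f(x_n) - f(x_{n-1}))

Iteration 1:
  f(0.990000) = -2.019900
  f(2.190000) = 1.796100
  x_2 = 2.190000 - 1.796100×(2.190000 - 0.990000)/(1.796100 - (-2.019900))
       = 1.625189
Iteration 2:
  f(2.190000) = 1.796100
  f(1.625189) = -0.358762
  x_3 = 1.625189 - (-0.358762)×(1.625189 - 2.190000)/(-0.358762 - 1.796100)
       = 1.719224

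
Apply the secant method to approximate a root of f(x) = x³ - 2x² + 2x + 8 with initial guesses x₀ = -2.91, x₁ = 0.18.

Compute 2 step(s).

f(x) = x³ - 2x² + 2x + 8
x₀ = -2.91, x₁ = 0.18

Secant formula: x_{n+1} = x_n - f(x_n)(x_n - x_{n-1})/(f(x_n) - f(x_{n-1}))

Iteration 1:
  f(-2.910000) = -39.398371
  f(0.180000) = 8.301032
  x_2 = 0.180000 - 8.301032×(0.180000 - (-2.910000))/(8.301032 - (-39.398371))
       = -0.357747
Iteration 2:
  f(0.180000) = 8.301032
  f(-0.357747) = 6.982756
  x_3 = -0.357747 - 6.982756×(-0.357747 - 0.180000)/(6.982756 - 8.301032)
       = -3.206129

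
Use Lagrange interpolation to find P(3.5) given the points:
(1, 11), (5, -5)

Lagrange interpolation formula:
P(x) = Σ yᵢ × Lᵢ(x)
where Lᵢ(x) = Π_{j≠i} (x - xⱼ)/(xᵢ - xⱼ)

L_0(3.5) = (3.5 - 5)/(1 - 5) = 0.375000
L_1(3.5) = (3.5 - 1)/(5 - 1) = 0.625000

P(3.5) = 11×L_0(3.5) + (-5)×L_1(3.5)
P(3.5) = 1.000000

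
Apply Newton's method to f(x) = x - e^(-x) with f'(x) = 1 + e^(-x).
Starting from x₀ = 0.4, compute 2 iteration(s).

f(x) = x - e^(-x)
f'(x) = 1 + e^(-x)
x₀ = 0.4

Newton-Raphson formula: x_{n+1} = x_n - f(x_n)/f'(x_n)

Iteration 1:
  f(0.400000) = -0.270320
  f'(0.400000) = 1.670320
  x_1 = 0.400000 - (-0.270320)/1.670320 = 0.561837
Iteration 2:
  f(0.561837) = -0.008323
  f'(0.561837) = 1.570161
  x_2 = 0.561837 - (-0.008323)/1.570161 = 0.567138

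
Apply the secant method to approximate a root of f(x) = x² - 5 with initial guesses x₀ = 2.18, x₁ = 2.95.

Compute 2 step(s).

f(x) = x² - 5
x₀ = 2.18, x₁ = 2.95

Secant formula: x_{n+1} = x_n - f(x_n)(x_n - x_{n-1})/(f(x_n) - f(x_{n-1}))

Iteration 1:
  f(2.180000) = -0.247600
  f(2.950000) = 3.702500
  x_2 = 2.950000 - 3.702500×(2.950000 - 2.180000)/(3.702500 - (-0.247600))
       = 2.228265
Iteration 2:
  f(2.950000) = 3.702500
  f(2.228265) = -0.034835
  x_3 = 2.228265 - (-0.034835)×(2.228265 - 2.950000)/(-0.034835 - 3.702500)
       = 2.234992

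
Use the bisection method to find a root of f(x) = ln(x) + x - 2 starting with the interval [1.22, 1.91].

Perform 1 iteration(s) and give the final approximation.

f(x) = ln(x) + x - 2
Initial interval: [1.22, 1.91]

Iteration 1:
  c_1 = (1.220000 + 1.910000)/2 = 1.565000
  f(c_1) = f(1.565000) = 0.012886
  f(a) × f(c) < 0, new interval: [1.220000, 1.565000]

After 1 iteration(s), the approximation is c_1 = 1.565000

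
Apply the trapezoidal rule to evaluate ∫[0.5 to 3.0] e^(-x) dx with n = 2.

f(x) = e^(-x)
a = 0.5, b = 3.0, n = 2
h = (b - a)/n = 1.250000

Trapezoidal rule: (h/2)[f(x₀) + 2f(x₁) + 2f(x₂) + ... + f(xₙ)]

x_0 = 0.5000, f(x_0) = 0.606531, coefficient = 1
x_1 = 1.7500, f(x_1) = 0.173774, coefficient = 2
x_2 = 3.0000, f(x_2) = 0.049787, coefficient = 1

I ≈ (1.250000/2) × 1.003866 = 0.627416
Exact value: 0.556744
Error: 0.070672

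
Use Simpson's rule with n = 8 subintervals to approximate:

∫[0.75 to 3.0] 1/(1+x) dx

f(x) = 1/(1+x)
a = 0.75, b = 3.0, n = 8
h = (b - a)/n = 0.281250

Simpson's rule: (h/3)[f(x₀) + 4f(x₁) + 2f(x₂) + ... + f(xₙ)]

x_0 = 0.7500, f(x_0) = 0.571429, coefficient = 1
x_1 = 1.0312, f(x_1) = 0.492308, coefficient = 4
x_2 = 1.3125, f(x_2) = 0.432432, coefficient = 2
x_3 = 1.5938, f(x_3) = 0.385542, coefficient = 4
x_4 = 1.8750, f(x_4) = 0.347826, coefficient = 2
x_5 = 2.1562, f(x_5) = 0.316832, coefficient = 4
x_6 = 2.4375, f(x_6) = 0.290909, coefficient = 2
x_7 = 2.7188, f(x_7) = 0.268908, coefficient = 4
x_8 = 3.0000, f(x_8) = 0.250000, coefficient = 1

I ≈ (0.281250/3) × 8.818120 = 0.826699
Exact value: 0.826679
Error: 0.000020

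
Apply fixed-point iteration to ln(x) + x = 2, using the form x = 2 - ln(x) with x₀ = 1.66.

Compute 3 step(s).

Equation: ln(x) + x = 2
Fixed-point form: x = 2 - ln(x)
x₀ = 1.66

x_1 = g(1.660000) = 1.493182
x_2 = g(1.493182) = 1.599090
x_3 = g(1.599090) = 1.530565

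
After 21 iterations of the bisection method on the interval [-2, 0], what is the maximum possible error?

Bisection error bound: |error| ≤ (b-a)/2^n
|error| ≤ (0 - (-2))/2^21 = 2/2^21
|error| ≤ 0.0000009537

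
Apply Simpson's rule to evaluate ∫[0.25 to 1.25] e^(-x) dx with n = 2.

f(x) = e^(-x)
a = 0.25, b = 1.25, n = 2
h = (b - a)/n = 0.500000

Simpson's rule: (h/3)[f(x₀) + 4f(x₁) + 2f(x₂) + ... + f(xₙ)]

x_0 = 0.2500, f(x_0) = 0.778801, coefficient = 1
x_1 = 0.7500, f(x_1) = 0.472367, coefficient = 4
x_2 = 1.2500, f(x_2) = 0.286505, coefficient = 1

I ≈ (0.500000/3) × 2.954772 = 0.492462
Exact value: 0.492296
Error: 0.000166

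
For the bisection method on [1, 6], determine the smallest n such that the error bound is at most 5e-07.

We need (b-a)/2^n ≤ 5e-07
(6 - 1)/2^n ≤ 5e-07
5/2^n ≤ 5e-07
2^n ≥ 10000000
n ≥ log₂(10000000) = 23.25
n ≥ 24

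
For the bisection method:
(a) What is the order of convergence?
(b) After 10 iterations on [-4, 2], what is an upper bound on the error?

(a) Bisection has linear (order 1) convergence; the error is halved each step.

(b) Error bound = (b-a)/2^n = (2 - (-4))/2^{10}
    = 6/2^{10}

(a) 1 (linear); (b) error ≤ 5.86e-03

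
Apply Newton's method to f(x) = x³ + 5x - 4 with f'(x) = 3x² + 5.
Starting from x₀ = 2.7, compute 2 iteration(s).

f(x) = x³ + 5x - 4
f'(x) = 3x² + 5
x₀ = 2.7

Newton-Raphson formula: x_{n+1} = x_n - f(x_n)/f'(x_n)

Iteration 1:
  f(2.700000) = 29.183000
  f'(2.700000) = 26.870000
  x_1 = 2.700000 - 29.183000/26.870000 = 1.613919
Iteration 2:
  f(1.613919) = 8.273424
  f'(1.613919) = 12.814202
  x_2 = 1.613919 - 8.273424/12.814202 = 0.968274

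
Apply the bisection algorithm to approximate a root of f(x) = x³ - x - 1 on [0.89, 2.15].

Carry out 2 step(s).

f(x) = x³ - x - 1
Initial interval: [0.89, 2.15]

Iteration 1:
  c_1 = (0.890000 + 2.150000)/2 = 1.520000
  f(c_1) = f(1.520000) = 0.991808
  f(a) × f(c) < 0, new interval: [0.890000, 1.520000]
Iteration 2:
  c_2 = (0.890000 + 1.520000)/2 = 1.205000
  f(c_2) = f(1.205000) = -0.455310
  f(a) × f(c) ≥ 0, new interval: [1.205000, 1.520000]

After 2 iteration(s), the approximation is c_2 = 1.205000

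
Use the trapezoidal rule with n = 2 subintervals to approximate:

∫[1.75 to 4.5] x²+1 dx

f(x) = x²+1
a = 1.75, b = 4.5, n = 2
h = (b - a)/n = 1.375000

Trapezoidal rule: (h/2)[f(x₀) + 2f(x₁) + 2f(x₂) + ... + f(xₙ)]

x_0 = 1.7500, f(x_0) = 4.062500, coefficient = 1
x_1 = 3.1250, f(x_1) = 10.765625, coefficient = 2
x_2 = 4.5000, f(x_2) = 21.250000, coefficient = 1

I ≈ (1.375000/2) × 46.843750 = 32.205078
Exact value: 31.338542
Error: 0.866536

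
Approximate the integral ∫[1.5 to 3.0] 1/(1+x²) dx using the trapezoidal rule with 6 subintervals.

f(x) = 1/(1+x²)
a = 1.5, b = 3.0, n = 6
h = (b - a)/n = 0.250000

Trapezoidal rule: (h/2)[f(x₀) + 2f(x₁) + 2f(x₂) + ... + f(xₙ)]

x_0 = 1.5000, f(x_0) = 0.307692, coefficient = 1
x_1 = 1.7500, f(x_1) = 0.246154, coefficient = 2
x_2 = 2.0000, f(x_2) = 0.200000, coefficient = 2
x_3 = 2.2500, f(x_3) = 0.164948, coefficient = 2
x_4 = 2.5000, f(x_4) = 0.137931, coefficient = 2
x_5 = 2.7500, f(x_5) = 0.116788, coefficient = 2
x_6 = 3.0000, f(x_6) = 0.100000, coefficient = 1

I ≈ (0.250000/2) × 2.139336 = 0.267417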